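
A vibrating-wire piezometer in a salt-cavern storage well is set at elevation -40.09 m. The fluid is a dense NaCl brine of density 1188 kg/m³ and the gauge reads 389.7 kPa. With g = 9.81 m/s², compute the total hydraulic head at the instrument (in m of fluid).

ψ = P/(ρg) = 389.7×1000 / (1188 × 9.81) = 33.44 m.
h = z + ψ = -40.09 + 33.44 = -6.65 m.

h ≈ -6.65 m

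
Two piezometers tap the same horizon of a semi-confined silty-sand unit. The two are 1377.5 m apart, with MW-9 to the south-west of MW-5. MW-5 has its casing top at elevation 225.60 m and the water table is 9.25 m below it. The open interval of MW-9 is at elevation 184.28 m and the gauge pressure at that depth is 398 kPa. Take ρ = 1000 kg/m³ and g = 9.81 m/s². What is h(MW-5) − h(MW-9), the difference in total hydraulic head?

Total head at MW-5: h = 225.60 − 9.25 = 216.35 m.
Pressure head at MW-9: ψ = P/(ρg) = 398×1000 / (1000 × 9.81) = 40.57 m.
Total head at MW-9: h = z + ψ = 184.28 + 40.57 = 224.85 m.
Head difference: h(MW-5) − h(MW-9) = 216.35 − 224.85 = -8.50 m.

Δh ≈ -8.50 m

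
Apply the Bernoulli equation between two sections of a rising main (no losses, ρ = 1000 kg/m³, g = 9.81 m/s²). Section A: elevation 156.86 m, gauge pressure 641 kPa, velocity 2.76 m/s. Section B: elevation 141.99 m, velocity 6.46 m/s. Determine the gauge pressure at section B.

P₂ ≈ 770 kPa

Pressure head at A: ψ₁ = P₁/(ρg) = 641×1000 / (1000 × 9.81) = 65.34 m.
Velocity heads: v₁²/2g = 2.76²/19.62 = 0.388 m; v₂²/2g = 6.46²/19.62 = 2.127 m.
Total head H = z₁ + ψ₁ + v₁²/2g = 156.86 + 65.34 + 0.388 = 222.59 m.
ψ₂ = H − z₂ − v₂²/2g = 222.59 − 141.99 − 2.127 = 78.47 m.
P₂ = ρgψ₂ = 1000 × 9.81 × 78.47 ≈ 770 kPa.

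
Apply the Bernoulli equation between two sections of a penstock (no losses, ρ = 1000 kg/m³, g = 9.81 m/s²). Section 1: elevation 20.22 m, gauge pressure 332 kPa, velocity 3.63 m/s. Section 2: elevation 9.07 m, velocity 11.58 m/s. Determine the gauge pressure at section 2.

Pressure head at 1: ψ₁ = P₁/(ρg) = 332×1000 / (1000 × 9.81) = 33.84 m.
Velocity heads: v₁²/2g = 3.63²/19.62 = 0.672 m; v₂²/2g = 11.58²/19.62 = 6.835 m.
Total head H = z₁ + ψ₁ + v₁²/2g = 20.22 + 33.84 + 0.672 = 54.73 m.
ψ₂ = H − z₂ − v₂²/2g = 54.73 − 9.07 − 6.835 = 38.82 m.
P₂ = ρgψ₂ = 1000 × 9.81 × 38.82 ≈ 381 kPa.

P₂ ≈ 381 kPa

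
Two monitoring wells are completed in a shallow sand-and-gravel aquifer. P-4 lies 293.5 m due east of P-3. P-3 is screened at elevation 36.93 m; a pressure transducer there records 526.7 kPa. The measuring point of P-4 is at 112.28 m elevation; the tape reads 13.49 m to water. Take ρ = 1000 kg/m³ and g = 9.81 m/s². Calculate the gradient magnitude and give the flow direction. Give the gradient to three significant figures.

i ≈ 0.0278; groundwater flows toward the west

Pressure head at P-3: ψ = P/(ρg) = 526.7×1000 / (1000 × 9.81) = 53.69 m.
Total head at P-3: h = z + ψ = 36.93 + 53.69 = 90.62 m.
Total head at P-4: h = 112.28 − 13.49 = 98.79 m.
Head difference: h(P-3) − h(P-4) = 90.62 − 98.79 = -8.17 m.
Hydraulic gradient: i = |Δh| / L = 8.17 / 293.5 = 0.0278.
Flow is from higher to lower head: from P-4 toward P-3, i.e. toward the west.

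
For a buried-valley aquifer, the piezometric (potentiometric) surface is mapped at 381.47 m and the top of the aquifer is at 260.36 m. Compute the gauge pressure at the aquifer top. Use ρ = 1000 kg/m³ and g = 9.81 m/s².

P ≈ 1190 kPa

Pressure head at the aquifer top: ψ = h − z = 381.47 − 260.36 = 121.11 m.
P = ρgψ = 1000 × 9.81 × 121.11 = 1188089 Pa ≈ 1190 kPa.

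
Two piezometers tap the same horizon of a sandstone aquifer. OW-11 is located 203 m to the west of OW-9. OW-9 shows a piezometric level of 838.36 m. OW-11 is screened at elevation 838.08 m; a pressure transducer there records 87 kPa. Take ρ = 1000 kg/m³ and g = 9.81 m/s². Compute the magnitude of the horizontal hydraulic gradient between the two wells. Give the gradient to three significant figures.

Total head at OW-9: h = 838.36 m (water level in the piezometer is the total head).
Pressure head at OW-11: ψ = P/(ρg) = 87×1000 / (1000 × 9.81) = 8.87 m.
Total head at OW-11: h = z + ψ = 838.08 + 8.87 = 846.95 m.
Head difference: h(OW-9) − h(OW-11) = 838.36 − 846.95 = -8.59 m.
Hydraulic gradient: i = |Δh| / L = 8.59 / 203 = 0.0423.

i ≈ 0.0423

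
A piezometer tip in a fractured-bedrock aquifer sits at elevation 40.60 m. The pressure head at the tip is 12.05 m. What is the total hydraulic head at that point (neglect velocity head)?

h ≈ 52.65 m

h = z + ψ = 40.60 + 12.05 = 52.65 m.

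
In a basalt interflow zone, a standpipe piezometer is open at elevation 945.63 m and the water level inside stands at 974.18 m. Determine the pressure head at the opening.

ψ ≈ 28.55 m

Total head h = 974.18 m (the water-surface elevation in the piezometer).
Pressure head ψ = h − z = 974.18 − 945.63 = 28.55 m.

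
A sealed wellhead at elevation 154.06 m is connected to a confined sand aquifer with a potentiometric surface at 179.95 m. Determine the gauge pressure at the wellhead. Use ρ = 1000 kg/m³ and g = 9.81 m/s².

Head above the cap: Δh = 179.95 − 154.06 = 25.89 m.
P = ρgΔh = 1000 × 9.81 × 25.89 = 253981 Pa ≈ 254 kPa.

P ≈ 254 kPa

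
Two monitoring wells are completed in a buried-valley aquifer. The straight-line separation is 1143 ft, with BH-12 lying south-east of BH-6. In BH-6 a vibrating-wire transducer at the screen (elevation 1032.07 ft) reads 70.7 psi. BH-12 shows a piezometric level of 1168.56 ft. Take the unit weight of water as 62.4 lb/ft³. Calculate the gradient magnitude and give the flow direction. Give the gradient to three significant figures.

i ≈ 0.0233; groundwater flows toward the south-east

Pressure head at BH-6: ψ = 144·P/γ = 144 × 70.7 / 62.4 = 163.15 ft.
Total head at BH-6: h = z + ψ = 1032.07 + 163.15 = 1195.22 ft.
Total head at BH-12: h = 1168.56 ft (water level in the piezometer is the total head).
Head difference: h(BH-6) − h(BH-12) = 1195.22 − 1168.56 = 26.66 ft.
Hydraulic gradient: i = |Δh| / L = 26.66 / 1143 = 0.0233.
Flow is from higher to lower head: from BH-6 toward BH-12, i.e. toward the south-east.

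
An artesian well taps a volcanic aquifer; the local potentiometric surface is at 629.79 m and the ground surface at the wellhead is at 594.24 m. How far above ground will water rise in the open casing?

Water rises to the potentiometric surface, so the rise above ground = 629.79 − 594.24 = 35.55 m.

≈ 35.55 m above ground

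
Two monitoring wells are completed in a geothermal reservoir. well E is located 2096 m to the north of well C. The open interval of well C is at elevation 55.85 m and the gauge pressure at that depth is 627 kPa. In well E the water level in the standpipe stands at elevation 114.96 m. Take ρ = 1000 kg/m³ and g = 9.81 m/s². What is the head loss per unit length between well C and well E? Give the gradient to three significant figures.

Pressure head at well C: ψ = P/(ρg) = 627×1000 / (1000 × 9.81) = 63.91 m.
Total head at well C: h = z + ψ = 55.85 + 63.91 = 119.76 m.
Total head at well E: h = 114.96 m (water level in the piezometer is the total head).
Head difference: h(well C) − h(well E) = 119.76 − 114.96 = 4.80 m.
Hydraulic gradient: i = |Δh| / L = 4.80 / 2096 = 0.00229.

i ≈ 0.00229 m/m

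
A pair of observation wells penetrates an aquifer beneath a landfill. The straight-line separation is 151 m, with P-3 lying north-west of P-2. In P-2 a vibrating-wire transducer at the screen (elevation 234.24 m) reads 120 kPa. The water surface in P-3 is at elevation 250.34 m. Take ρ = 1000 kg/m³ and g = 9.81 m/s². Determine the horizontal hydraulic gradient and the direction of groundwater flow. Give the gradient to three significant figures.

i ≈ 0.0256; groundwater flows toward the south-east

Pressure head at P-2: ψ = P/(ρg) = 120×1000 / (1000 × 9.81) = 12.23 m.
Total head at P-2: h = z + ψ = 234.24 + 12.23 = 246.47 m.
Total head at P-3: h = 250.34 m (water level in the piezometer is the total head).
Head difference: h(P-2) − h(P-3) = 246.47 − 250.34 = -3.87 m.
Hydraulic gradient: i = |Δh| / L = 3.87 / 151 = 0.0256.
Flow is from higher to lower head: from P-3 toward P-2, i.e. toward the south-east.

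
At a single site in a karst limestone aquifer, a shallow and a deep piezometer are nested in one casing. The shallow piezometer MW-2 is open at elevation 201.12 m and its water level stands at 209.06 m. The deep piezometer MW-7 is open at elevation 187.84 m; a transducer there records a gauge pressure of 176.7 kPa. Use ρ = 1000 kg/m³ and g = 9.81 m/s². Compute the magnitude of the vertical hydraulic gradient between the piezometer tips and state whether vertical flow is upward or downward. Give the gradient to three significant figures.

Total head at MW-2: h = 209.06 m (water level in the standpipe).
Pressure head at MW-7: ψ = P/(ρg) = 176.7×1000 / (1000 × 9.81) = 18.01 m.
Total head at MW-7: h = z + ψ = 187.84 + 18.01 = 205.85 m.
Δh = h(MW-2) − h(MW-7) = 209.06 − 205.85 = 3.21 m.
Vertical separation Δz = 201.12 − 187.84 = 13.28 m.
|i_v| = |Δh| / Δz = 3.21 / 13.28 = 0.242.
Head is higher in the shallow piezometer, so vertical flow is downward (recharge condition).

|i_v| ≈ 0.242; vertical flow is downward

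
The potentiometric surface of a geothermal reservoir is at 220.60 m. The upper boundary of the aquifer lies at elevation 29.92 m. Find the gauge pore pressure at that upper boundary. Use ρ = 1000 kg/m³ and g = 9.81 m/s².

P ≈ 1870 kPa

Pressure head at the aquifer top: ψ = h − z = 220.60 − 29.92 = 190.68 m.
P = ρgψ = 1000 × 9.81 × 190.68 = 1870571 Pa ≈ 1870 kPa.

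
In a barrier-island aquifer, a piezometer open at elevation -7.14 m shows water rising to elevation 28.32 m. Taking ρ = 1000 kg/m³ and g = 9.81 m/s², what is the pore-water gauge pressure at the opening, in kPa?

P ≈ 348 kPa

Pressure head ψ = h − z = 28.32 − (-7.14) = 35.46 m.
P = ρgψ = 1000 × 9.81 × 35.46 = 347863 Pa ≈ 348 kPa.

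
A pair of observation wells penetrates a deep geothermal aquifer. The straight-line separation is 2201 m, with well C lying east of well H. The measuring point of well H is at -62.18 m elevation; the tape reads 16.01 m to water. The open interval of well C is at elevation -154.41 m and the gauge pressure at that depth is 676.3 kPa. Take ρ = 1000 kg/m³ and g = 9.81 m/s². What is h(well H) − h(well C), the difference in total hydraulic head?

Δh ≈ 7.28 m

Total head at well H: h = -62.18 − 16.01 = -78.19 m.
Pressure head at well C: ψ = P/(ρg) = 676.3×1000 / (1000 × 9.81) = 68.94 m.
Total head at well C: h = z + ψ = -154.41 + 68.94 = -85.47 m.
Head difference: h(well H) − h(well C) = -78.19 − (-85.47) = 7.28 m.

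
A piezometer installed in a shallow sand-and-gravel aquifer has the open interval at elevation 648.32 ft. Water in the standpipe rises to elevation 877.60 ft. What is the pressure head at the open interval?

Total head h = 877.60 ft (the water-surface elevation in the piezometer).
Pressure head ψ = h − z = 877.60 − 648.32 = 229.28 ft.

ψ ≈ 229.28 ft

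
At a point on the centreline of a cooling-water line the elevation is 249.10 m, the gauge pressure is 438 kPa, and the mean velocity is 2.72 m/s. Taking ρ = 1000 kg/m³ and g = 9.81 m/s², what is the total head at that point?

Pressure head ψ = P/(ρg) = 438×1000 / (1000 × 9.81) = 44.65 m.
Velocity head = v²/(2g) = 2.72² / (2 × 9.81) = 0.377 m.
h = z + ψ + v²/(2g) = 249.10 + 44.65 + 0.377 = 294.13 m.

h ≈ 294.13 m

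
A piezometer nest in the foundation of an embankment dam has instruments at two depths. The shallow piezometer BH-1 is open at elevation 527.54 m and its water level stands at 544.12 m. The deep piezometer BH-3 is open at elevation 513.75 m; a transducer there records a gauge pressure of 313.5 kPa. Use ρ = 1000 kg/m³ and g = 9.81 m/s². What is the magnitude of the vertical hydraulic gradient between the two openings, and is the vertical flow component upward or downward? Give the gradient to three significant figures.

|i_v| ≈ 0.115; vertical flow is upward

Total head at BH-1: h = 544.12 m (water level in the standpipe).
Pressure head at BH-3: ψ = P/(ρg) = 313.5×1000 / (1000 × 9.81) = 31.96 m.
Total head at BH-3: h = z + ψ = 513.75 + 31.96 = 545.71 m.
Δh = h(BH-1) − h(BH-3) = 544.12 − 545.71 = -1.59 m.
Vertical separation Δz = 527.54 − 513.75 = 13.79 m.
|i_v| = |Δh| / Δz = 1.59 / 13.79 = 0.115.
Head is higher in the deep piezometer, so vertical flow is upward (discharge condition).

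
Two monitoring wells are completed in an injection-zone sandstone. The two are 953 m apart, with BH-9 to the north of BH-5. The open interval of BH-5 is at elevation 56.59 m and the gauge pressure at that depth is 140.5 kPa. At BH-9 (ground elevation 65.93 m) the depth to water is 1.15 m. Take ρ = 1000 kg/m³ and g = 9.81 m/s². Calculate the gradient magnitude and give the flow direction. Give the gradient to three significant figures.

Pressure head at BH-5: ψ = P/(ρg) = 140.5×1000 / (1000 × 9.81) = 14.32 m.
Total head at BH-5: h = z + ψ = 56.59 + 14.32 = 70.91 m.
Total head at BH-9: h = 65.93 − 1.15 = 64.78 m.
Head difference: h(BH-5) − h(BH-9) = 70.91 − 64.78 = 6.13 m.
Hydraulic gradient: i = |Δh| / L = 6.13 / 953 = 0.00643.
Flow is from higher to lower head: from BH-5 toward BH-9, i.e. toward the north.

i ≈ 0.00643; groundwater flows toward the north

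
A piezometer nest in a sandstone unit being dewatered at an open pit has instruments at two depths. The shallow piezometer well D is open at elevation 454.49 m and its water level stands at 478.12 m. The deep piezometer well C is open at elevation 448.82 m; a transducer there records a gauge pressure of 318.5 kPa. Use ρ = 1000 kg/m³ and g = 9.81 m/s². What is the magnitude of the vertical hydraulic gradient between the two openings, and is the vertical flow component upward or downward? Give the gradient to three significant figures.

Total head at well D: h = 478.12 m (water level in the standpipe).
Pressure head at well C: ψ = P/(ρg) = 318.5×1000 / (1000 × 9.81) = 32.47 m.
Total head at well C: h = z + ψ = 448.82 + 32.47 = 481.29 m.
Δh = h(well D) − h(well C) = 478.12 − 481.29 = -3.17 m.
Vertical separation Δz = 454.49 − 448.82 = 5.67 m.
|i_v| = |Δh| / Δz = 3.17 / 5.67 = 0.559.
Head is higher in the deep piezometer, so vertical flow is upward (discharge condition).

|i_v| ≈ 0.559; vertical flow is upward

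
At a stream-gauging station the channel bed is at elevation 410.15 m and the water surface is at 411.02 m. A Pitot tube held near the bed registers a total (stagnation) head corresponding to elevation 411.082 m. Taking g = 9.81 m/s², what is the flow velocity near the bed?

Near the bed, under hydrostatic conditions, the piezometric head (z + ψ) equals the free-surface elevation, 411.02 m.
Velocity head = total − piezometric = 411.082 − 411.02 = 0.062 m.
v = √(2g·h_v) = √(2 × 9.81 × 0.062) = 1.10 m/s.

v ≈ 1.10 m/s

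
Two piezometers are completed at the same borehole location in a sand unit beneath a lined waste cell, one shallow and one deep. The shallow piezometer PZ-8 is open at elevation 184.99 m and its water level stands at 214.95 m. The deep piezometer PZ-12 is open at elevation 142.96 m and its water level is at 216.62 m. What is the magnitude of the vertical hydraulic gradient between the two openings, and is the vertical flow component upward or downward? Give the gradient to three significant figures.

|i_v| ≈ 0.0397; vertical flow is upward

Total head at PZ-8: h = 214.95 m (water level in the standpipe).
Total head at PZ-12: h = 216.62 m.
Δh = h(PZ-8) − h(PZ-12) = 214.95 − 216.62 = -1.67 m.
Vertical separation Δz = 184.99 − 142.96 = 42.03 m.
|i_v| = |Δh| / Δz = 1.67 / 42.03 = 0.0397.
Head is higher in the deep piezometer, so vertical flow is upward (discharge condition).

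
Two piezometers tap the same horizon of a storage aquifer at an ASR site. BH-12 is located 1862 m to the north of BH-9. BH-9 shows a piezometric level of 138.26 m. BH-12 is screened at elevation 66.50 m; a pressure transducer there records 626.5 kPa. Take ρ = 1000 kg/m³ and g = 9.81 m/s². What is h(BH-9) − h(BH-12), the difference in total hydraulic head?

Δh ≈ 7.90 m

Total head at BH-9: h = 138.26 m (water level in the piezometer is the total head).
Pressure head at BH-12: ψ = P/(ρg) = 626.5×1000 / (1000 × 9.81) = 63.86 m.
Total head at BH-12: h = z + ψ = 66.50 + 63.86 = 130.36 m.
Head difference: h(BH-9) − h(BH-12) = 138.26 − 130.36 = 7.90 m.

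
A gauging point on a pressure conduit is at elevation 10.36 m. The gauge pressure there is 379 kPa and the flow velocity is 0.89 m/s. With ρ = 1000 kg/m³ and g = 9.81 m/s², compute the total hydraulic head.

Pressure head ψ = P/(ρg) = 379×1000 / (1000 × 9.81) = 38.63 m.
Velocity head = v²/(2g) = 0.89² / (2 × 9.81) = 0.040 m.
h = z + ψ + v²/(2g) = 10.36 + 38.63 + 0.040 = 49.03 m.

h ≈ 49.03 m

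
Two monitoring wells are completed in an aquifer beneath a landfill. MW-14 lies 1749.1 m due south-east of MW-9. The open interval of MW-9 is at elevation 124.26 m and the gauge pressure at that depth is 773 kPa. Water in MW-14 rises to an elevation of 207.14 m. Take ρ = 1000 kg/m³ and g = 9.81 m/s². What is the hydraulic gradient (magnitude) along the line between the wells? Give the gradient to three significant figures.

i ≈ 0.00233

Pressure head at MW-9: ψ = P/(ρg) = 773×1000 / (1000 × 9.81) = 78.80 m.
Total head at MW-9: h = z + ψ = 124.26 + 78.80 = 203.06 m.
Total head at MW-14: h = 207.14 m (water level in the piezometer is the total head).
Head difference: h(MW-9) − h(MW-14) = 203.06 − 207.14 = -4.08 m.
Hydraulic gradient: i = |Δh| / L = 4.08 / 1749.1 = 0.00233.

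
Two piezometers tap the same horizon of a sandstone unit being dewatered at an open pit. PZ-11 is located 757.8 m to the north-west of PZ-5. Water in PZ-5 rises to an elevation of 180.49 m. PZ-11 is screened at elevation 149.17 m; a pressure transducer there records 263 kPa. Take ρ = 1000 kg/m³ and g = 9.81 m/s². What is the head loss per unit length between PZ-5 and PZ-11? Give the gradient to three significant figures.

Total head at PZ-5: h = 180.49 m (water level in the piezometer is the total head).
Pressure head at PZ-11: ψ = P/(ρg) = 263×1000 / (1000 × 9.81) = 26.81 m.
Total head at PZ-11: h = z + ψ = 149.17 + 26.81 = 175.98 m.
Head difference: h(PZ-5) − h(PZ-11) = 180.49 − 175.98 = 4.51 m.
Hydraulic gradient: i = |Δh| / L = 4.51 / 757.8 = 0.00595.

i ≈ 0.00595 m/m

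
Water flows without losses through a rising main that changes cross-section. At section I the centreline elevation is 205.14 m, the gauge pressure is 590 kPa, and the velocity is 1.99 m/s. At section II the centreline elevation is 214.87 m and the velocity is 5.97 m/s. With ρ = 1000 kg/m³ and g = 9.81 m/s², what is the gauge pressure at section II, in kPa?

P₂ ≈ 479 kPa

Pressure head at I: ψ₁ = P₁/(ρg) = 590×1000 / (1000 × 9.81) = 60.14 m.
Velocity heads: v₁²/2g = 1.99²/19.62 = 0.202 m; v₂²/2g = 5.97²/19.62 = 1.817 m.
Total head H = z₁ + ψ₁ + v₁²/2g = 205.14 + 60.14 + 0.202 = 265.48 m.
ψ₂ = H − z₂ − v₂²/2g = 265.48 − 214.87 − 1.817 = 48.79 m.
P₂ = ρgψ₂ = 1000 × 9.81 × 48.79 ≈ 479 kPa.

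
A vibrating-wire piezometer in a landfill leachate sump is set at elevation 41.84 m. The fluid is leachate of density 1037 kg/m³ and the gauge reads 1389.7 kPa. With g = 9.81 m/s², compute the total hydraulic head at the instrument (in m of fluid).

h ≈ 178.45 m

ψ = P/(ρg) = 1389.7×1000 / (1037 × 9.81) = 136.61 m.
h = z + ψ = 41.84 + 136.61 = 178.45 m.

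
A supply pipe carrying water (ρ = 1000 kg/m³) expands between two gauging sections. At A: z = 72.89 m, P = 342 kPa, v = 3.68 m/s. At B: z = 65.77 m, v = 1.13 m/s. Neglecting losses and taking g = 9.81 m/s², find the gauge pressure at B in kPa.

Pressure head at A: ψ₁ = P₁/(ρg) = 342×1000 / (1000 × 9.81) = 34.86 m.
Velocity heads: v₁²/2g = 3.68²/19.62 = 0.690 m; v₂²/2g = 1.13²/19.62 = 0.065 m.
Total head H = z₁ + ψ₁ + v₁²/2g = 72.89 + 34.86 + 0.690 = 108.44 m.
ψ₂ = H − z₂ − v₂²/2g = 108.44 − 65.77 − 0.065 = 42.61 m.
P₂ = ρgψ₂ = 1000 × 9.81 × 42.61 ≈ 418 kPa.

P₂ ≈ 418 kPa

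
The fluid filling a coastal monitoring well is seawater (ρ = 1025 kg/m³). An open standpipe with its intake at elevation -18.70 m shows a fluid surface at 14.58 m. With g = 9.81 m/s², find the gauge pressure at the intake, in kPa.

Pressure head ψ = h − z = 14.58 − (-18.70) = 33.28 m.
P = ρgψ = 1025 × 9.81 × 33.28 = 334639 Pa ≈ 335 kPa.

P ≈ 335 kPa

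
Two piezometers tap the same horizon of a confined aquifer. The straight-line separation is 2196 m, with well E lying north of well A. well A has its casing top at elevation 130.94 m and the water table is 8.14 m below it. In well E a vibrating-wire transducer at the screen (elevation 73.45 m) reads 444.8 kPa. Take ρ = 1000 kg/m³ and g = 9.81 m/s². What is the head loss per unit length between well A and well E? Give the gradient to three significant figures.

Total head at well A: h = 130.94 − 8.14 = 122.80 m.
Pressure head at well E: ψ = P/(ρg) = 444.8×1000 / (1000 × 9.81) = 45.34 m.
Total head at well E: h = z + ψ = 73.45 + 45.34 = 118.79 m.
Head difference: h(well A) − h(well E) = 122.80 − 118.79 = 4.01 m.
Hydraulic gradient: i = |Δh| / L = 4.01 / 2196 = 0.00183.

i ≈ 0.00183 m/m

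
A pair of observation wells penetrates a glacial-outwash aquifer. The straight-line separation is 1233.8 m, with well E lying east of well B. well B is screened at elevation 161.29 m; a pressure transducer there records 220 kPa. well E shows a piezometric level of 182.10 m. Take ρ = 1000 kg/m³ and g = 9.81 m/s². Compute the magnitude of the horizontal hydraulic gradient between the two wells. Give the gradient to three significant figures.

i ≈ 0.00131

Pressure head at well B: ψ = P/(ρg) = 220×1000 / (1000 × 9.81) = 22.43 m.
Total head at well B: h = z + ψ = 161.29 + 22.43 = 183.72 m.
Total head at well E: h = 182.10 m (water level in the piezometer is the total head).
Head difference: h(well B) − h(well E) = 183.72 − 182.10 = 1.62 m.
Hydraulic gradient: i = |Δh| / L = 1.62 / 1233.8 = 0.00131.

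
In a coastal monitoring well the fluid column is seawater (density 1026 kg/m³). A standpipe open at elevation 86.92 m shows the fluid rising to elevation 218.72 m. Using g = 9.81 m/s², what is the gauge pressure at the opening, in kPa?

Pressure head ψ = h − z = 218.72 − 86.92 = 131.80 m.
P = ρgψ = 1026 × 9.81 × 131.80 = 1326575 Pa ≈ 1330 kPa.

P ≈ 1330 kPa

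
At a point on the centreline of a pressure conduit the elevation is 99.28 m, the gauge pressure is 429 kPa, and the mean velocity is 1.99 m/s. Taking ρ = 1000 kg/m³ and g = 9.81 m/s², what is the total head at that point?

h ≈ 143.21 m

Pressure head ψ = P/(ρg) = 429×1000 / (1000 × 9.81) = 43.73 m.
Velocity head = v²/(2g) = 1.99² / (2 × 9.81) = 0.202 m.
h = z + ψ + v²/(2g) = 99.28 + 43.73 + 0.202 = 143.21 m.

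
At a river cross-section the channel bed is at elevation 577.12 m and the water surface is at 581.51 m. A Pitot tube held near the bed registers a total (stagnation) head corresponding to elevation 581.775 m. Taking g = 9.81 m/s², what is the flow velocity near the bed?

Near the bed, under hydrostatic conditions, the piezometric head (z + ψ) equals the free-surface elevation, 581.51 m.
Velocity head = total − piezometric = 581.775 − 581.51 = 0.265 m.
v = √(2g·h_v) = √(2 × 9.81 × 0.265) = 2.28 m/s.

v ≈ 2.28 m/s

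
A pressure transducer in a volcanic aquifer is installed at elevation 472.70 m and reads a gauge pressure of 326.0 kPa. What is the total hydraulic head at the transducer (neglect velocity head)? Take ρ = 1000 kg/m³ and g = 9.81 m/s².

ψ = P/(ρg) = 326.0×1000 / (1000 × 9.81) = 33.23 m.
h = z + ψ = 472.70 + 33.23 = 505.93 m.

h ≈ 505.93 m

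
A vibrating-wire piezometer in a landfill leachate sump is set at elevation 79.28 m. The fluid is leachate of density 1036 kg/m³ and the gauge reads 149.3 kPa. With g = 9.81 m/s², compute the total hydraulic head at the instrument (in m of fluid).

h ≈ 93.97 m

ψ = P/(ρg) = 149.3×1000 / (1036 × 9.81) = 14.69 m.
h = z + ψ = 79.28 + 14.69 = 93.97 m.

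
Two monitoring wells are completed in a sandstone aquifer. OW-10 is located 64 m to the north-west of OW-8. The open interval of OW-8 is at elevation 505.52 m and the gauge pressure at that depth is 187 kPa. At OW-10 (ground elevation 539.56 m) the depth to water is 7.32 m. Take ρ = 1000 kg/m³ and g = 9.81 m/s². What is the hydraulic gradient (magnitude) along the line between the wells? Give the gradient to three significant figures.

Pressure head at OW-8: ψ = P/(ρg) = 187×1000 / (1000 × 9.81) = 19.06 m.
Total head at OW-8: h = z + ψ = 505.52 + 19.06 = 524.58 m.
Total head at OW-10: h = 539.56 − 7.32 = 532.24 m.
Head difference: h(OW-8) − h(OW-10) = 524.58 − 532.24 = -7.66 m.
Hydraulic gradient: i = |Δh| / L = 7.66 / 64 = 0.120.

i ≈ 0.120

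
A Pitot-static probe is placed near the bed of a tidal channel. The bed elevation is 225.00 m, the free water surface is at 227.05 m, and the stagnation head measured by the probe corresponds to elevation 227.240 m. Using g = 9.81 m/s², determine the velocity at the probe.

v ≈ 1.93 m/s

Near the bed, under hydrostatic conditions, the piezometric head (z + ψ) equals the free-surface elevation, 227.05 m.
Velocity head = total − piezometric = 227.240 − 227.05 = 0.190 m.
v = √(2g·h_v) = √(2 × 9.81 × 0.190) = 1.93 m/s.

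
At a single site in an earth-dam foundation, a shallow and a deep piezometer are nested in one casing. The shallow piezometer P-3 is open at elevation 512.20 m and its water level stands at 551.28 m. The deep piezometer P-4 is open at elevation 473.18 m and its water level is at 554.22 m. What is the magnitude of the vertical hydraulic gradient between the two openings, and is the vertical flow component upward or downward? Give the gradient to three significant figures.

Total head at P-3: h = 551.28 m (water level in the standpipe).
Total head at P-4: h = 554.22 m.
Δh = h(P-3) − h(P-4) = 551.28 − 554.22 = -2.94 m.
Vertical separation Δz = 512.20 − 473.18 = 39.02 m.
|i_v| = |Δh| / Δz = 2.94 / 39.02 = 0.0753.
Head is higher in the deep piezometer, so vertical flow is upward (discharge condition).

|i_v| ≈ 0.0753; vertical flow is upward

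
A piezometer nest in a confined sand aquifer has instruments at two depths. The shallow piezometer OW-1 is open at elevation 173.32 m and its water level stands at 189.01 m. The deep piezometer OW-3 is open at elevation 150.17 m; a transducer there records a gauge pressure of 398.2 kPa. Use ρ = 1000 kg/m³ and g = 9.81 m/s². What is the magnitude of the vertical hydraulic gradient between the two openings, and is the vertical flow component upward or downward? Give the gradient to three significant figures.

Total head at OW-1: h = 189.01 m (water level in the standpipe).
Pressure head at OW-3: ψ = P/(ρg) = 398.2×1000 / (1000 × 9.81) = 40.59 m.
Total head at OW-3: h = z + ψ = 150.17 + 40.59 = 190.76 m.
Δh = h(OW-1) − h(OW-3) = 189.01 − 190.76 = -1.75 m.
Vertical separation Δz = 173.32 − 150.17 = 23.15 m.
|i_v| = |Δh| / Δz = 1.75 / 23.15 = 0.0756.
Head is higher in the deep piezometer, so vertical flow is upward (discharge condition).

|i_v| ≈ 0.0756; vertical flow is upward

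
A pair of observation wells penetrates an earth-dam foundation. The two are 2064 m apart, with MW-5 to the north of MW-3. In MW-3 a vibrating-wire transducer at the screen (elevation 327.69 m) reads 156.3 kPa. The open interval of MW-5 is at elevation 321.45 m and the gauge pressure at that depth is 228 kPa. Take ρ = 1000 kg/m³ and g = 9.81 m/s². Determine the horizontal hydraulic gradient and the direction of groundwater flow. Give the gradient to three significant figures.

Pressure head at MW-3: ψ = P/(ρg) = 156.3×1000 / (1000 × 9.81) = 15.93 m.
Total head at MW-3: h = z + ψ = 327.69 + 15.93 = 343.62 m.
Pressure head at MW-5: ψ = P/(ρg) = 228×1000 / (1000 × 9.81) = 23.24 m.
Total head at MW-5: h = z + ψ = 321.45 + 23.24 = 344.69 m.
Head difference: h(MW-3) − h(MW-5) = 343.62 − 344.69 = -1.07 m.
Hydraulic gradient: i = |Δh| / L = 1.07 / 2064 = 0.000518.
Flow is from higher to lower head: from MW-5 toward MW-3, i.e. toward the south.

i ≈ 0.000518; groundwater flows toward the south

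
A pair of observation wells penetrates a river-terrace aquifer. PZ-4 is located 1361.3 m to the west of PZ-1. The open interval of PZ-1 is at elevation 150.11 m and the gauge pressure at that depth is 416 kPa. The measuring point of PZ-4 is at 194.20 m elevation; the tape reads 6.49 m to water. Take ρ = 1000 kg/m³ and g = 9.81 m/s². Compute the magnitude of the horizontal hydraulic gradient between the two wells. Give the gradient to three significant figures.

Pressure head at PZ-1: ψ = P/(ρg) = 416×1000 / (1000 × 9.81) = 42.41 m.
Total head at PZ-1: h = z + ψ = 150.11 + 42.41 = 192.52 m.
Total head at PZ-4: h = 194.20 − 6.49 = 187.71 m.
Head difference: h(PZ-1) − h(PZ-4) = 192.52 − 187.71 = 4.81 m.
Hydraulic gradient: i = |Δh| / L = 4.81 / 1361.3 = 0.00353.

i ≈ 0.00353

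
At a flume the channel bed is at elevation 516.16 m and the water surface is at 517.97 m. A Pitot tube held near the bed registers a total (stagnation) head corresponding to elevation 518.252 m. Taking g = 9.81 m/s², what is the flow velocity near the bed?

v ≈ 2.35 m/s

Near the bed, under hydrostatic conditions, the piezometric head (z + ψ) equals the free-surface elevation, 517.97 m.
Velocity head = total − piezometric = 518.252 − 517.97 = 0.282 m.
v = √(2g·h_v) = √(2 × 9.81 × 0.282) = 2.35 m/s.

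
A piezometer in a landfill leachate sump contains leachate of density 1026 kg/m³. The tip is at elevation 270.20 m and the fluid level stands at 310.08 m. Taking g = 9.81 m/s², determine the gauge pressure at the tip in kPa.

P ≈ 401 kPa

Pressure head ψ = h − z = 310.08 − 270.20 = 39.88 m.
P = ρgψ = 1026 × 9.81 × 39.88 = 401395 Pa ≈ 401 kPa.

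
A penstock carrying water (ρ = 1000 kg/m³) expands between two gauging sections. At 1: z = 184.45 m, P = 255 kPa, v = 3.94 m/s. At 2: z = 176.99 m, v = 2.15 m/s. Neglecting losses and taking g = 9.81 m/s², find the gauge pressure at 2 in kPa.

P₂ ≈ 334 kPa

Pressure head at 1: ψ₁ = P₁/(ρg) = 255×1000 / (1000 × 9.81) = 25.99 m.
Velocity heads: v₁²/2g = 3.94²/19.62 = 0.791 m; v₂²/2g = 2.15²/19.62 = 0.236 m.
Total head H = z₁ + ψ₁ + v₁²/2g = 184.45 + 25.99 + 0.791 = 211.23 m.
ψ₂ = H − z₂ − v₂²/2g = 211.23 − 176.99 − 0.236 = 34.00 m.
P₂ = ρgψ₂ = 1000 × 9.81 × 34.00 ≈ 334 kPa.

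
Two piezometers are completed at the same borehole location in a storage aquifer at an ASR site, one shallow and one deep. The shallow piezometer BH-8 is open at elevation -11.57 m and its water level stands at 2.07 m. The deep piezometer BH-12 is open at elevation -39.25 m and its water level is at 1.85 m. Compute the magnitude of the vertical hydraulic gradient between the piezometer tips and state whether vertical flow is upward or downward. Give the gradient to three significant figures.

|i_v| ≈ 0.00795; vertical flow is downward

Total head at BH-8: h = 2.07 m (water level in the standpipe).
Total head at BH-12: h = 1.85 m.
Δh = h(BH-8) − h(BH-12) = 2.07 − 1.85 = 0.22 m.
Vertical separation Δz = -11.57 − (-39.25) = 27.68 m.
|i_v| = |Δh| / Δz = 0.22 / 27.68 = 0.00795.
Head is higher in the shallow piezometer, so vertical flow is downward (recharge condition).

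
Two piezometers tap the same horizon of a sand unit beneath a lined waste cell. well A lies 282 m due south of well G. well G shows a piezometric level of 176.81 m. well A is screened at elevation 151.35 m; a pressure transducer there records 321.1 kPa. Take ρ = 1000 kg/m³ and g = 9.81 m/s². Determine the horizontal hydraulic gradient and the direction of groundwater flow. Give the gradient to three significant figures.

i ≈ 0.0258; groundwater flows toward the north

Total head at well G: h = 176.81 m (water level in the piezometer is the total head).
Pressure head at well A: ψ = P/(ρg) = 321.1×1000 / (1000 × 9.81) = 32.73 m.
Total head at well A: h = z + ψ = 151.35 + 32.73 = 184.08 m.
Head difference: h(well G) − h(well A) = 176.81 − 184.08 = -7.27 m.
Hydraulic gradient: i = |Δh| / L = 7.27 / 282 = 0.0258.
Flow is from higher to lower head: from well A toward well G, i.e. toward the north.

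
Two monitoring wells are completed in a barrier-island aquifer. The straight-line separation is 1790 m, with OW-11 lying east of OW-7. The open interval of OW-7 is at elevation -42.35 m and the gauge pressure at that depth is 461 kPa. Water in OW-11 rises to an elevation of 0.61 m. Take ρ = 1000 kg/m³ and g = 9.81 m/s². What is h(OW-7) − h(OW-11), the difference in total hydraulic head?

Pressure head at OW-7: ψ = P/(ρg) = 461×1000 / (1000 × 9.81) = 46.99 m.
Total head at OW-7: h = z + ψ = -42.35 + 46.99 = 4.64 m.
Total head at OW-11: h = 0.61 m (water level in the piezometer is the total head).
Head difference: h(OW-7) − h(OW-11) = 4.64 − 0.61 = 4.03 m.

Δh ≈ 4.03 m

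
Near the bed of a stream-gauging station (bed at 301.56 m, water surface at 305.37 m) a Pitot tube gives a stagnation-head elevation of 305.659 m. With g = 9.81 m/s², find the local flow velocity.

v ≈ 2.38 m/s

Near the bed, under hydrostatic conditions, the piezometric head (z + ψ) equals the free-surface elevation, 305.37 m.
Velocity head = total − piezometric = 305.659 − 305.37 = 0.289 m.
v = √(2g·h_v) = √(2 × 9.81 × 0.289) = 2.38 m/s.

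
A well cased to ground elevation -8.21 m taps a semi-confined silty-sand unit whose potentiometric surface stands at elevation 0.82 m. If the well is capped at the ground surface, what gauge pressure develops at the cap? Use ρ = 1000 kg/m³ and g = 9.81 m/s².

P ≈ 88.6 kPa

Head above the cap: Δh = 0.82 − (-8.21) = 9.03 m.
P = ρgΔh = 1000 × 9.81 × 9.03 = 88584 Pa ≈ 88.6 kPa.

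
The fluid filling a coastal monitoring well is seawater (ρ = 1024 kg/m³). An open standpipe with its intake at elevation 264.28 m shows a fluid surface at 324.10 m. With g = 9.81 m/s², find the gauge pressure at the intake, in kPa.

P ≈ 601 kPa

Pressure head ψ = h − z = 324.10 − 264.28 = 59.82 m.
P = ρgψ = 1024 × 9.81 × 59.82 = 600918 Pa ≈ 601 kPa.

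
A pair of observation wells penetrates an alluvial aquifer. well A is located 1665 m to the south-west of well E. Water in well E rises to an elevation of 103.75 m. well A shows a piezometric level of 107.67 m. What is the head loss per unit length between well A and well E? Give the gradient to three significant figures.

i ≈ 0.00235 m/m

Total head at well E: h = 103.75 m (water level in the piezometer is the total head).
Total head at well A: h = 107.67 m (water level in the piezometer is the total head).
Head difference: h(well E) − h(well A) = 103.75 − 107.67 = -3.92 m.
Hydraulic gradient: i = |Δh| / L = 3.92 / 1665 = 0.00235.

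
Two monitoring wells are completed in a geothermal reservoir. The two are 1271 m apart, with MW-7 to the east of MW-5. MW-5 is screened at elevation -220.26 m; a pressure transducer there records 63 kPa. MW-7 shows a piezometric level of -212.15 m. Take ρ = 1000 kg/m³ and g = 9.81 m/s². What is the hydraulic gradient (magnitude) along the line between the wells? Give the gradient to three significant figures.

i ≈ 0.00133

Pressure head at MW-5: ψ = P/(ρg) = 63×1000 / (1000 × 9.81) = 6.42 m.
Total head at MW-5: h = z + ψ = -220.26 + 6.42 = -213.84 m.
Total head at MW-7: h = -212.15 m (water level in the piezometer is the total head).
Head difference: h(MW-5) − h(MW-7) = -213.84 − (-212.15) = -1.69 m.
Hydraulic gradient: i = |Δh| / L = 1.69 / 1271 = 0.00133.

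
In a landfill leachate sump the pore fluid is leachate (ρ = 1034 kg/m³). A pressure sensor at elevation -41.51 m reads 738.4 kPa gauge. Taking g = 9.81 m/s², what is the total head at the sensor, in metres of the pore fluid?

ψ = P/(ρg) = 738.4×1000 / (1034 × 9.81) = 72.80 m.
h = z + ψ = -41.51 + 72.80 = 31.29 m.

h ≈ 31.29 m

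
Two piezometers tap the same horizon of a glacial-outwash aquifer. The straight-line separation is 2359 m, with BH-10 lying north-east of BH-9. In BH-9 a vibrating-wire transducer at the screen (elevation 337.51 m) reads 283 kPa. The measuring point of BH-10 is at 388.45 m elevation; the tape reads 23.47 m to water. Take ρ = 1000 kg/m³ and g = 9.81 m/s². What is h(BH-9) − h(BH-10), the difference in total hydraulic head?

Pressure head at BH-9: ψ = P/(ρg) = 283×1000 / (1000 × 9.81) = 28.85 m.
Total head at BH-9: h = z + ψ = 337.51 + 28.85 = 366.36 m.
Total head at BH-10: h = 388.45 − 23.47 = 364.98 m.
Head difference: h(BH-9) − h(BH-10) = 366.36 − 364.98 = 1.38 m.

Δh ≈ 1.38 m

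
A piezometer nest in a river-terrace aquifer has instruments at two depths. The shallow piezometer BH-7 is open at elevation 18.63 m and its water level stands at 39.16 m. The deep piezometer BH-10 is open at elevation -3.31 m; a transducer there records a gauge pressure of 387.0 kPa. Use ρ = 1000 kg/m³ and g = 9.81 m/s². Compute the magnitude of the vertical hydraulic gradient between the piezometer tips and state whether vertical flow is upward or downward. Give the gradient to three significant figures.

Total head at BH-7: h = 39.16 m (water level in the standpipe).
Pressure head at BH-10: ψ = P/(ρg) = 387.0×1000 / (1000 × 9.81) = 39.45 m.
Total head at BH-10: h = z + ψ = -3.31 + 39.45 = 36.14 m.
Δh = h(BH-7) − h(BH-10) = 39.16 − 36.14 = 3.02 m.
Vertical separation Δz = 18.63 − (-3.31) = 21.94 m.
|i_v| = |Δh| / Δz = 3.02 / 21.94 = 0.138.
Head is higher in the shallow piezometer, so vertical flow is downward (recharge condition).

|i_v| ≈ 0.138; vertical flow is downward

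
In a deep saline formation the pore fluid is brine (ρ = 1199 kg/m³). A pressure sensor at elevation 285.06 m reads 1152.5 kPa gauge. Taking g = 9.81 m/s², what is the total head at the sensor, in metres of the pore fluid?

ψ = P/(ρg) = 1152.5×1000 / (1199 × 9.81) = 97.98 m.
h = z + ψ = 285.06 + 97.98 = 383.04 m.

h ≈ 383.04 m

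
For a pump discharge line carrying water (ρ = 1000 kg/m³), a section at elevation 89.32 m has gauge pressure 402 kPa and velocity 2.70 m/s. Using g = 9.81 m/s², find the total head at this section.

h ≈ 130.67 m

Pressure head ψ = P/(ρg) = 402×1000 / (1000 × 9.81) = 40.98 m.
Velocity head = v²/(2g) = 2.70² / (2 × 9.81) = 0.372 m.
h = z + ψ + v²/(2g) = 89.32 + 40.98 + 0.372 = 130.67 m.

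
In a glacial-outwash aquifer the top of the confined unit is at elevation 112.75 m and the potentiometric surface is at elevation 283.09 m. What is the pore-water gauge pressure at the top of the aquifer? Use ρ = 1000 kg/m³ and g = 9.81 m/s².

P ≈ 1670 kPa

Pressure head at the aquifer top: ψ = h − z = 283.09 − 112.75 = 170.34 m.
P = ρgψ = 1000 × 9.81 × 170.34 = 1671035 Pa ≈ 1670 kPa.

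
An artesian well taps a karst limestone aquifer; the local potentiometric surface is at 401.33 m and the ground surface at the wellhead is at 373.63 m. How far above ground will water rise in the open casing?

Water rises to the potentiometric surface, so the rise above ground = 401.33 − 373.63 = 27.70 m.

≈ 27.70 m above ground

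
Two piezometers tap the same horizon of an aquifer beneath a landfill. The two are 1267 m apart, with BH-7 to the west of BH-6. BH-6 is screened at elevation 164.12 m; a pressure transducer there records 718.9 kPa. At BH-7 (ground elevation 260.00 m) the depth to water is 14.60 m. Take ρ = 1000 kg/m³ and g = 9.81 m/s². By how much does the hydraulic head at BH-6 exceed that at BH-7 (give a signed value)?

Pressure head at BH-6: ψ = P/(ρg) = 718.9×1000 / (1000 × 9.81) = 73.28 m.
Total head at BH-6: h = z + ψ = 164.12 + 73.28 = 237.40 m.
Total head at BH-7: h = 260.00 − 14.60 = 245.40 m.
Head difference: h(BH-6) − h(BH-7) = 237.40 − 245.40 = -8.00 m.

Δh ≈ -8.00 m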